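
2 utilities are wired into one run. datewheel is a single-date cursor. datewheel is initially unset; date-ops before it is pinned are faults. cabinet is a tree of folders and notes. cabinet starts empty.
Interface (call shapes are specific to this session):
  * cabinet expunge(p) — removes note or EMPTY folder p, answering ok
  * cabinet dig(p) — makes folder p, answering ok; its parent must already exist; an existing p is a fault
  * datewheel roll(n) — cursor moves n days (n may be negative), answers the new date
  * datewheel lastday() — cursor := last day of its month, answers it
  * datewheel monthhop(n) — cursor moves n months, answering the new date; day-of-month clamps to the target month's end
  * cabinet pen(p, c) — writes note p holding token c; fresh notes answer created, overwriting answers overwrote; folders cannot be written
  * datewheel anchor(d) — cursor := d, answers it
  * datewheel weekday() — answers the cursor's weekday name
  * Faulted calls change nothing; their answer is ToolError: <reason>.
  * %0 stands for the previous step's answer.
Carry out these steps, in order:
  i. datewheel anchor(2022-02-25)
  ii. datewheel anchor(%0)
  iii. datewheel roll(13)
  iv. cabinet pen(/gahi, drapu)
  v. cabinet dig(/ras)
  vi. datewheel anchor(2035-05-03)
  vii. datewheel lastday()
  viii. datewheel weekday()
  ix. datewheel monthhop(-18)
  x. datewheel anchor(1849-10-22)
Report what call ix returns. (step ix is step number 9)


Next I call datewheel anchor passing d: 2022-02-25, which returns 2022-02-25.
Invoking datewheel anchor passing d: %0: 2022-02-25.
I use datewheel roll passing n: 13: 2022-03-10.
I try cabinet pen passing p: /gahi, c: drapu: created.
Using cabinet dig passing p: /ras, and get ok.
Using datewheel anchor passing d: 2035-05-03, which returns 2035-05-03.
Invoking datewheel lastday(), yielding 2035-05-31.
Using datewheel weekday, — result: Thursday.
Next I call datewheel monthhop passing n: -18, and see 2033-11-30.
I invoke datewheel anchor passing d: 1849-10-22, yielding 1849-10-22.

Answer: 2033-11-30


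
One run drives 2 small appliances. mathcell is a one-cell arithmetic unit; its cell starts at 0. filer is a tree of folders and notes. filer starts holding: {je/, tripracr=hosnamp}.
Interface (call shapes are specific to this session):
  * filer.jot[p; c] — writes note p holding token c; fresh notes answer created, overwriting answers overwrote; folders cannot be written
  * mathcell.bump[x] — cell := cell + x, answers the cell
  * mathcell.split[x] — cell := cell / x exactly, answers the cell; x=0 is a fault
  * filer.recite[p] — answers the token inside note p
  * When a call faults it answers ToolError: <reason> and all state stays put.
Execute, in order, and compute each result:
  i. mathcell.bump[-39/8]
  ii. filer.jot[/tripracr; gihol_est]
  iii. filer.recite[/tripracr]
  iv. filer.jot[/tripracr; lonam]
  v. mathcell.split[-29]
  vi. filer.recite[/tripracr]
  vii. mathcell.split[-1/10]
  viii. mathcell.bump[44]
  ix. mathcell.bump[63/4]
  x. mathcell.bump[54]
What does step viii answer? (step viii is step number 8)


Then bump with x: -39/8, — result: -39/8.
Now I run jot with p: /tripracr, c: gihol_est, and see overwrote.
Invoking recite with p: /tripracr, which returns gihol_est.
Using jot with p: /tripracr, c: lonam, giving overwrote.
I call split with x: -29, and observe 39/232.
I run recite with p: /tripracr, and observe lonam.
Calling split with x: -1/10, and observe -195/116.
I invoke bump with x: 44, which returns 4909/116.
Invoking bump with x: 63/4, and observe 1684/29.
Calling bump with x: 54, — result: 3250/29.

Answer: 4909/116


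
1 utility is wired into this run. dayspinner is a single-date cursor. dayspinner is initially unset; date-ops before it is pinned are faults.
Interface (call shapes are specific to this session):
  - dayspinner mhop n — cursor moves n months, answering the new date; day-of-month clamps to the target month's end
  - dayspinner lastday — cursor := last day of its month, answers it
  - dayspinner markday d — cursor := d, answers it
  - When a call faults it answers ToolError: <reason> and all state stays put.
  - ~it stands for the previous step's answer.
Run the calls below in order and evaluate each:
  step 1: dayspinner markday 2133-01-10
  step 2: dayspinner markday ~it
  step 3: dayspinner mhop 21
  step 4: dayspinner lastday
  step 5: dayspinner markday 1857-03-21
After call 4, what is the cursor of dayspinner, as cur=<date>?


;; 1. dayspinner markday(d→2133-01-10) => 2133-01-10
;; 2. dayspinner markday(d→~it) => 2133-01-10
;; 3. dayspinner mhop(n→21) => 2134-10-10
;; 4. dayspinner lastday() => 2134-10-31
;; 5. dayspinner markday(d→1857-03-21) => 1857-03-21

Answer: cur=2134-10-31


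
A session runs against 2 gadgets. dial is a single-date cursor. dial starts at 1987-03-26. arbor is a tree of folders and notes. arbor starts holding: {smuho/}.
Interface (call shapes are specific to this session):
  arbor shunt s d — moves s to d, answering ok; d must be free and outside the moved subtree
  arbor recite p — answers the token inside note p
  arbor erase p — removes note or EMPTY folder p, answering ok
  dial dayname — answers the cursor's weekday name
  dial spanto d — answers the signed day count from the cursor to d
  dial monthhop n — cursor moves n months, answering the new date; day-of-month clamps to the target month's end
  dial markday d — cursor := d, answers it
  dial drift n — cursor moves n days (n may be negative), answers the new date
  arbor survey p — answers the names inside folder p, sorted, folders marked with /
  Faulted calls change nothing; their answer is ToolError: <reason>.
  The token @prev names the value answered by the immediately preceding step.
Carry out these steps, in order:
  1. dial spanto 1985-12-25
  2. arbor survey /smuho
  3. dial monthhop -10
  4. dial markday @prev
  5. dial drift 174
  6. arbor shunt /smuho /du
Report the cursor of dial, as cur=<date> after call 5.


Answer: cur=1986-11-16

Derivation:
Next I call dial spanto passing d=1985-12-25, which returns -456.
I use arbor survey passing p=/smuho: [].
Calling dial monthhop passing n=-10, and observe 1986-05-26.
I run dial markday passing d=@prev, and see 1986-05-26.
Now I run dial drift passing n=174, which returns 1986-11-16.
Using arbor shunt passing s=/smuho, d=/du, → ok.


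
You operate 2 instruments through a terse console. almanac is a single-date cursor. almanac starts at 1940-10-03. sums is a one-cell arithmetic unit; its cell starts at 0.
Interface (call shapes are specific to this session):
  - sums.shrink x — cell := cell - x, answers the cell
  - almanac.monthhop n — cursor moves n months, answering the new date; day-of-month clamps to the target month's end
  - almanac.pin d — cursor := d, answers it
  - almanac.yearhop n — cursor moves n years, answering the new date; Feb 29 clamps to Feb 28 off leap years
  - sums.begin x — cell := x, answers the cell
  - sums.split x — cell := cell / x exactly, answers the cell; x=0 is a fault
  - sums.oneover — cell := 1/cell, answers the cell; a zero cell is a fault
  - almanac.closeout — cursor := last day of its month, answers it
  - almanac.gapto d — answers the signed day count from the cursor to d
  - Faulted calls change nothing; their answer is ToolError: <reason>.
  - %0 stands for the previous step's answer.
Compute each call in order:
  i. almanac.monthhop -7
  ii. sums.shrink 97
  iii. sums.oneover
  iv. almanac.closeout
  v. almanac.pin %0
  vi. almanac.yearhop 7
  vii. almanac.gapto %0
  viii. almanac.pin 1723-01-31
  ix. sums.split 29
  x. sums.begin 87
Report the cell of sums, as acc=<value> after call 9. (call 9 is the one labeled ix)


-> almanac.monthhop(-7)
<- 1940-03-03
-> sums.shrink(97)
<- -97
-> sums.oneover()
<- -1/97
-> almanac.closeout()
<- 1940-03-31
-> almanac.pin(%0)
<- 1940-03-31
-> almanac.yearhop(7)
<- 1947-03-31
-> almanac.gapto(%0)
<- 0
-> almanac.pin(1723-01-31)
<- 1723-01-31
-> sums.split(29)
<- -1/2813
-> sums.begin(87)
<- 87

Answer: acc=-1/2813


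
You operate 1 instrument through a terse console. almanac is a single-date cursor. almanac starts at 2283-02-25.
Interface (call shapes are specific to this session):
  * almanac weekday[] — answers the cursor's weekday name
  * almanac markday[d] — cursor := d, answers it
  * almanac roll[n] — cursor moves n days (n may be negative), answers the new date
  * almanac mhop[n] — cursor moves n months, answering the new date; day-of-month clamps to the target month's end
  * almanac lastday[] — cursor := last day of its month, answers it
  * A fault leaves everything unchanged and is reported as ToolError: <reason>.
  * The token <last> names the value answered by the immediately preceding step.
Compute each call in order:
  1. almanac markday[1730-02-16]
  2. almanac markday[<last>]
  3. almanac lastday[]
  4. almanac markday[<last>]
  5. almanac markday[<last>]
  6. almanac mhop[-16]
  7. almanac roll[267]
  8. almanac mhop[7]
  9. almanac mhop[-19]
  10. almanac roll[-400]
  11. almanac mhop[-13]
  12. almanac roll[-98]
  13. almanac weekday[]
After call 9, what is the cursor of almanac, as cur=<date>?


[in] almanac markday d→1730-02-16
  1730-02-16
[in] almanac markday d→<last>
  1730-02-16
[in] almanac lastday
  1730-02-28
[in] almanac markday d→<last>
  1730-02-28
[in] almanac markday d→<last>
  1730-02-28
[in] almanac mhop n→-16
  1728-10-28
[in] almanac roll n→267
  1729-07-22
[in] almanac mhop n→7
  1730-02-22
[in] almanac mhop n→-19
  1728-07-22
[in] almanac roll n→-400
  1727-06-18
[in] almanac mhop n→-13
  1726-05-18
[in] almanac roll n→-98
  1726-02-09
[in] almanac weekday
  Saturday

Answer: cur=1728-07-22


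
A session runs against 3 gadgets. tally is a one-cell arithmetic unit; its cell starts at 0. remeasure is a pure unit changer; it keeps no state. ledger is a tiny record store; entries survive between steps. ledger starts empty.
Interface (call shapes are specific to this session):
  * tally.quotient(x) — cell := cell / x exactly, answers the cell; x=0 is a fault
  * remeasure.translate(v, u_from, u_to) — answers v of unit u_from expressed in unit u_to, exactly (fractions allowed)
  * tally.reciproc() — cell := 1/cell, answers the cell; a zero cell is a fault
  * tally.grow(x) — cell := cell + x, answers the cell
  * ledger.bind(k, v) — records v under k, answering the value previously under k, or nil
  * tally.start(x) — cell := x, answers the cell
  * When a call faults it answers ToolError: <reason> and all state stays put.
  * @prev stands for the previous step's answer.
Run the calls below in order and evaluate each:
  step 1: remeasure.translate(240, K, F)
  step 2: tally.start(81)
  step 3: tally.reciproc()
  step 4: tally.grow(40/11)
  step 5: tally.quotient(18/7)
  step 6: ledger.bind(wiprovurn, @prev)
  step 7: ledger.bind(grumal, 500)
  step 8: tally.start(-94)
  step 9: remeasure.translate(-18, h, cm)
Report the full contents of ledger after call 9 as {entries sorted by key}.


Answer: {grumal=500, wiprovurn=22757/16038}

Derivation:
// translate(v='240', u_from='K', u_to='F') -> -2767/100
// start(x='81') -> 81
// reciproc() -> 1/81
// grow(x='40/11') -> 3251/891
// quotient(x='18/7') -> 22757/16038
// bind(k='wiprovurn', v='@prev') -> nil
// bind(k='grumal', v='500') -> nil
// start(x='-94') -> -94
// translate(v='-18', u_from='h', u_to='cm') -> ToolError: incompatible units


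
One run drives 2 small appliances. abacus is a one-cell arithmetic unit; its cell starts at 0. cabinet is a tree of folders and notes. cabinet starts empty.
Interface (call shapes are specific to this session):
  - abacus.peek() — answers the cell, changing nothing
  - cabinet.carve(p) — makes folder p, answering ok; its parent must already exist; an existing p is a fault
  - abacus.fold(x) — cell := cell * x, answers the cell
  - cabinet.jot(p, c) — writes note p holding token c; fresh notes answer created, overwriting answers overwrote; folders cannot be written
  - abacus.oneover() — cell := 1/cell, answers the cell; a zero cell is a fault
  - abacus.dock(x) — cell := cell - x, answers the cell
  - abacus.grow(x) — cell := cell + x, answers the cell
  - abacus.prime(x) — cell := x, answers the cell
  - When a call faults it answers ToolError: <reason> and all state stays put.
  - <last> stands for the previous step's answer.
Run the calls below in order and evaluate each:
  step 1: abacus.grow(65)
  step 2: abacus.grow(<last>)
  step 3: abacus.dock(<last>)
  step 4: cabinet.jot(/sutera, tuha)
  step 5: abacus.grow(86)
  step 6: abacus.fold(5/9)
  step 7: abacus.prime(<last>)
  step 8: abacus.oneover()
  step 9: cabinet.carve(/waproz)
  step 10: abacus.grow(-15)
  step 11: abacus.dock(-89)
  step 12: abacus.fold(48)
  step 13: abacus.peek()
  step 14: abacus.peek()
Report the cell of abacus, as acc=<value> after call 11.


CALL grow[65]
RET  65
CALL grow[<last>]
RET  130
CALL dock[<last>]
RET  0
CALL jot[/sutera; tuha]
RET  created
CALL grow[86]
RET  86
CALL fold[5/9]
RET  430/9
CALL prime[<last>]
RET  430/9
CALL oneover[]
RET  9/430
CALL carve[/waproz]
RET  ok
CALL grow[-15]
RET  -6441/430
CALL dock[-89]
RET  31829/430
CALL fold[48]
RET  763896/215
CALL peek[]
RET  763896/215
CALL peek[]
RET  763896/215

Answer: acc=31829/430


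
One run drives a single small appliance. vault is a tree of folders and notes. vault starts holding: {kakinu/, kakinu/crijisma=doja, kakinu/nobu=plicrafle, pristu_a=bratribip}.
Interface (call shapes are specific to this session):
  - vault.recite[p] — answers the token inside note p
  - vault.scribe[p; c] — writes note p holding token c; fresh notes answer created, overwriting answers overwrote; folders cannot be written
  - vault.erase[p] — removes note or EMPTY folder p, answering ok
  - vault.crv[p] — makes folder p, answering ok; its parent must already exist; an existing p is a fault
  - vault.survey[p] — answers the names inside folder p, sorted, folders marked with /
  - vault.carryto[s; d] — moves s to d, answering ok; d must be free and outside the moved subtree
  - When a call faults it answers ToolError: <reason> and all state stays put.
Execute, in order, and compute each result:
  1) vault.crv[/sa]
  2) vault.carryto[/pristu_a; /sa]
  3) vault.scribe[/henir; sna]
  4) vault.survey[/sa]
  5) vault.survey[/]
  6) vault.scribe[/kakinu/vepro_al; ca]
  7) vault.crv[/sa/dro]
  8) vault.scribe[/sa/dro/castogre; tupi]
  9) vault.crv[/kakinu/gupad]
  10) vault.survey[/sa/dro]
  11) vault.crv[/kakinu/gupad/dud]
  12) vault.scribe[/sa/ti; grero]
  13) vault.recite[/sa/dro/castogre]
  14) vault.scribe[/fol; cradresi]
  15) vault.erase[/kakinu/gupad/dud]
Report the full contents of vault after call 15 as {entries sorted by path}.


Answer: {fol=cradresi, henir=sna, kakinu/, kakinu/crijisma=doja, kakinu/gupad/, kakinu/nobu=plicrafle, kakinu/vepro_al=ca, pristu_a=bratribip, sa/, sa/dro/, sa/dro/castogre=tupi, sa/ti=grero}

Derivation:
CALL crv[p→/sa]
RET  ok
CALL carryto[s→/pristu_a; d→/sa]
RET  ToolError: exists
CALL scribe[p→/henir; c→sna]
RET  created
CALL survey[p→/sa]
RET  []
CALL survey[p→/]
RET  [henir, kakinu/, pristu_a, sa/]
CALL scribe[p→/kakinu/vepro_al; c→ca]
RET  created
CALL crv[p→/sa/dro]
RET  ok
CALL scribe[p→/sa/dro/castogre; c→tupi]
RET  created
CALL crv[p→/kakinu/gupad]
RET  ok
CALL survey[p→/sa/dro]
RET  [castogre]
CALL crv[p→/kakinu/gupad/dud]
RET  ok
CALL scribe[p→/sa/ti; c→grero]
RET  created
CALL recite[p→/sa/dro/castogre]
RET  tupi
CALL scribe[p→/fol; c→cradresi]
RET  created
CALL erase[p→/kakinu/gupad/dud]
RET  ok


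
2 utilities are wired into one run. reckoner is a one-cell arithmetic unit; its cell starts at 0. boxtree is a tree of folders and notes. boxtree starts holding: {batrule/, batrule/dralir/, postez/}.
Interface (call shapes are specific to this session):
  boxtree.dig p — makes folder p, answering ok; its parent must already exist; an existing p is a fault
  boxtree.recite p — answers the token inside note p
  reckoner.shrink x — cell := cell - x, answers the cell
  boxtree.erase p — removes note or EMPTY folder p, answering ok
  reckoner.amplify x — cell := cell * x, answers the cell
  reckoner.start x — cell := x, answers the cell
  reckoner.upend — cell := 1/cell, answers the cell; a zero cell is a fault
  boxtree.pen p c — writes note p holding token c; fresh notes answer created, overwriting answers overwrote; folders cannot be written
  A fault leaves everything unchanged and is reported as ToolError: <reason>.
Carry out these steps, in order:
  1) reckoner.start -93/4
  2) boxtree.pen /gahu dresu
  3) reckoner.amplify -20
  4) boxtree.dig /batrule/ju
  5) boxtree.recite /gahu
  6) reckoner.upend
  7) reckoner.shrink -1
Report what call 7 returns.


Answer: 466/465

Derivation:
-- 1. reckoner.start(x: -93/4) == -93/4
-- 2. boxtree.pen(p: /gahu, c: dresu) == created
-- 3. reckoner.amplify(x: -20) == 465
-- 4. boxtree.dig(p: /batrule/ju) == ok
-- 5. boxtree.recite(p: /gahu) == dresu
-- 6. reckoner.upend() == 1/465
-- 7. reckoner.shrink(x: -1) == 466/465


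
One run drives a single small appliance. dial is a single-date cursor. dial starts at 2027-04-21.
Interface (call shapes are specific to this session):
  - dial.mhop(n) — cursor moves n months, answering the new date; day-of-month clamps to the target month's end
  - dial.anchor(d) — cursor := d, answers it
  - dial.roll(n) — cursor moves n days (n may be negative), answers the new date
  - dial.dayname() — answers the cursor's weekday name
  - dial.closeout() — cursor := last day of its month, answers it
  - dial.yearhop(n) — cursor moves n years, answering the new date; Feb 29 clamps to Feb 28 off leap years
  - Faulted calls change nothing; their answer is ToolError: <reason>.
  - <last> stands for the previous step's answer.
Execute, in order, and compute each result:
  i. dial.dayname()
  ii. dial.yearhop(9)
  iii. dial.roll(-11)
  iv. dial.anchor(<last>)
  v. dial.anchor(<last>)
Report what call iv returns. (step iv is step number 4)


[in] dial.dayname
:: Wednesday
[in] dial.yearhop n=9
:: 2036-04-21
[in] dial.roll n=-11
:: 2036-04-10
[in] dial.anchor d=<last>
:: 2036-04-10
[in] dial.anchor d=<last>
:: 2036-04-10

Answer: 2036-04-10


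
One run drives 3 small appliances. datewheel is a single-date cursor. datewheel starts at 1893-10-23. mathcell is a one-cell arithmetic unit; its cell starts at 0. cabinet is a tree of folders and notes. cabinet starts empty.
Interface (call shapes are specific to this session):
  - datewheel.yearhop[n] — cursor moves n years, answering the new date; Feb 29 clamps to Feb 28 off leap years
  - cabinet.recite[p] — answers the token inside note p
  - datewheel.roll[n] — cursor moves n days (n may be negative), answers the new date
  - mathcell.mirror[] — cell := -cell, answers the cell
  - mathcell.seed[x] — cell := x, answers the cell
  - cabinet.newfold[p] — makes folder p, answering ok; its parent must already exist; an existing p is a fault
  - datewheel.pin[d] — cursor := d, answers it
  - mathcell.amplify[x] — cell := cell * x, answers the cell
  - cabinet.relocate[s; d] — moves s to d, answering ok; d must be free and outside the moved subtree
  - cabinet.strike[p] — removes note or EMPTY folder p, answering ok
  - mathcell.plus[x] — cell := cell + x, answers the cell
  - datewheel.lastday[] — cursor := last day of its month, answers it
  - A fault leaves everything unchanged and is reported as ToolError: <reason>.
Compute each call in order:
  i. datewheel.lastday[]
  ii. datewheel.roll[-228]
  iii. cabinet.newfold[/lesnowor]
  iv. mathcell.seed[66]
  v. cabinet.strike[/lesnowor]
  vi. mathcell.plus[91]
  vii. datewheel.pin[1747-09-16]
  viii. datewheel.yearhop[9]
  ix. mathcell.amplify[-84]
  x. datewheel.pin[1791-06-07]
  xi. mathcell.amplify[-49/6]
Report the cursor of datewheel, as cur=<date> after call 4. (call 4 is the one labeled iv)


Answer: cur=1893-03-17

Derivation:
>> datewheel.lastday()
<< 1893-10-31
>> datewheel.roll(n: -228)
<< 1893-03-17
>> cabinet.newfold(p: /lesnowor)
<< ok
>> mathcell.seed(x: 66)
<< 66
>> cabinet.strike(p: /lesnowor)
<< ok
>> mathcell.plus(x: 91)
<< 157
>> datewheel.pin(d: 1747-09-16)
<< 1747-09-16
>> datewheel.yearhop(n: 9)
<< 1756-09-16
>> mathcell.amplify(x: -84)
<< -13188
>> datewheel.pin(d: 1791-06-07)
<< 1791-06-07
>> mathcell.amplify(x: -49/6)
<< 107702


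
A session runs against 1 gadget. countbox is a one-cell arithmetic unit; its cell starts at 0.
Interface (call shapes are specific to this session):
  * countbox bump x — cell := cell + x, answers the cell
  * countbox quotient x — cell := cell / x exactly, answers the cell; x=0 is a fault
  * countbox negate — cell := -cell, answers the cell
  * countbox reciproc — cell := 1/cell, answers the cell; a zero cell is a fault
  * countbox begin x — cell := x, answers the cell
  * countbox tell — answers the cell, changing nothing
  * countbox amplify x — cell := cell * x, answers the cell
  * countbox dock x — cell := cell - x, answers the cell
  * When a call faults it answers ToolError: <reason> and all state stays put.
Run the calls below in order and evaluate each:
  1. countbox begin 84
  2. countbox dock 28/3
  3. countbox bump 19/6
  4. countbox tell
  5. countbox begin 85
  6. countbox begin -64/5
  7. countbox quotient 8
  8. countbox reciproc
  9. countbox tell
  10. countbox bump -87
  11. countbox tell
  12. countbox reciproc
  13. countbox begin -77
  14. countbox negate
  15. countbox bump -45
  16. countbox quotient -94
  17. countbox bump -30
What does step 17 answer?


Answer: -1426/47

Derivation:
→ countbox begin(x=84)
← 84
→ countbox dock(x=28/3)
← 224/3
→ countbox bump(x=19/6)
← 467/6
→ countbox tell()
← 467/6
→ countbox begin(x=85)
← 85
→ countbox begin(x=-64/5)
← -64/5
→ countbox quotient(x=8)
← -8/5
→ countbox reciproc()
← -5/8
→ countbox tell()
← -5/8
→ countbox bump(x=-87)
← -701/8
→ countbox tell()
← -701/8
→ countbox reciproc()
← -8/701
→ countbox begin(x=-77)
← -77
→ countbox negate()
← 77
→ countbox bump(x=-45)
← 32
→ countbox quotient(x=-94)
← -16/47
→ countbox bump(x=-30)
← -1426/47


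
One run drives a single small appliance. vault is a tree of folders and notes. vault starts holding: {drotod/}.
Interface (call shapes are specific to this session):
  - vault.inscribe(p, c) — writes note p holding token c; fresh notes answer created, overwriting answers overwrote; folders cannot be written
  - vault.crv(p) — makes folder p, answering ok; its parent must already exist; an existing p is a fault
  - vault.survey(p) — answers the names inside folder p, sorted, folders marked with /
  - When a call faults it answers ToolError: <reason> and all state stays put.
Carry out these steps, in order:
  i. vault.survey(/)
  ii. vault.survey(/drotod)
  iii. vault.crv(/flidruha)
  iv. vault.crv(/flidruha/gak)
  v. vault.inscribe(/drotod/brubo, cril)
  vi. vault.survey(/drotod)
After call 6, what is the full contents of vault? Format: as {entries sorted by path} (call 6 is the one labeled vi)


Answer: {drotod/, drotod/brubo=cril, flidruha/, flidruha/gak/}

Derivation:
>>> vault.survey p→/
:: [drotod/]
>>> vault.survey p→/drotod
:: []
>>> vault.crv p→/flidruha
:: ok
>>> vault.crv p→/flidruha/gak
:: ok
>>> vault.inscribe p→/drotod/brubo c→cril
:: created
>>> vault.survey p→/drotod
:: [brubo]


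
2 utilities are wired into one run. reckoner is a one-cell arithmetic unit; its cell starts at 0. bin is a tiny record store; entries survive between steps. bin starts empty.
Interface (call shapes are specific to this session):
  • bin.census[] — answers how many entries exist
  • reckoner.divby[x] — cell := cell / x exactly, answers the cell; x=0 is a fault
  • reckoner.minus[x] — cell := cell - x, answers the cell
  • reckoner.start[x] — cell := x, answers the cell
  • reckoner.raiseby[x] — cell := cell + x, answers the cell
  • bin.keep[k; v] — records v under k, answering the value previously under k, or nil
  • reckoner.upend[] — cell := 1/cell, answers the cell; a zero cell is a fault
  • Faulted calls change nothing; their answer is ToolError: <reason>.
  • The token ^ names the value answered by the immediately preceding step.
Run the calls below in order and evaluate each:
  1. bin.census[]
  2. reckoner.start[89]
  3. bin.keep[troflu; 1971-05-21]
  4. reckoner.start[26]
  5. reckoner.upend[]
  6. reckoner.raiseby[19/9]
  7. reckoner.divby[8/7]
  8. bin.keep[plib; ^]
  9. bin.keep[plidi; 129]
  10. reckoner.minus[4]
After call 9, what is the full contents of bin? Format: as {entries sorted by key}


Answer: {plib=3521/1872, plidi=129, troflu=1971-05-21}

Derivation:
→ bin.census()
← 0
→ reckoner.start(x: 89)
← 89
→ bin.keep(k: troflu, v: 1971-05-21)
← nil
→ reckoner.start(x: 26)
← 26
→ reckoner.upend()
← 1/26
→ reckoner.raiseby(x: 19/9)
← 503/234
→ reckoner.divby(x: 8/7)
← 3521/1872
→ bin.keep(k: plib, v: ^)
← nil
→ bin.keep(k: plidi, v: 129)
← nil
→ reckoner.minus(x: 4)
← -3967/1872


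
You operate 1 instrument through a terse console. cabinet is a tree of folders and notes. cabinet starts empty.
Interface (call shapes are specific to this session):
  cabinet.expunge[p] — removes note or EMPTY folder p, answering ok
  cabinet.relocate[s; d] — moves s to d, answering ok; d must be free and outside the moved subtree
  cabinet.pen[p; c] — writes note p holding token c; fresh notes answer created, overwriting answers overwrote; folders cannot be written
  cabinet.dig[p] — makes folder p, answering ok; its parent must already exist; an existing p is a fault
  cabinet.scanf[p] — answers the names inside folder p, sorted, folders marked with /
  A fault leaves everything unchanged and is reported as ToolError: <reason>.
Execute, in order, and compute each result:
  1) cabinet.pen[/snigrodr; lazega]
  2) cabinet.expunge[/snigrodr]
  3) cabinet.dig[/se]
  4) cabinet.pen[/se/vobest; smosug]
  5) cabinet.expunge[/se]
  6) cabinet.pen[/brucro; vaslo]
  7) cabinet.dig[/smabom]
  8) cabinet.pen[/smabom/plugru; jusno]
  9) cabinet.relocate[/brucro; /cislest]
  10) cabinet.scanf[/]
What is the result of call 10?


Answer: [cislest, se/, smabom/]

Derivation:
CALL cabinet.pen[p→/snigrodr; c→lazega]
RET  created
CALL cabinet.expunge[p→/snigrodr]
RET  ok
CALL cabinet.dig[p→/se]
RET  ok
CALL cabinet.pen[p→/se/vobest; c→smosug]
RET  created
CALL cabinet.expunge[p→/se]
RET  ToolError: not empty
CALL cabinet.pen[p→/brucro; c→vaslo]
RET  created
CALL cabinet.dig[p→/smabom]
RET  ok
CALL cabinet.pen[p→/smabom/plugru; c→jusno]
RET  created
CALL cabinet.relocate[s→/brucro; d→/cislest]
RET  ok
CALL cabinet.scanf[p→/]
RET  [cislest, se/, smabom/]


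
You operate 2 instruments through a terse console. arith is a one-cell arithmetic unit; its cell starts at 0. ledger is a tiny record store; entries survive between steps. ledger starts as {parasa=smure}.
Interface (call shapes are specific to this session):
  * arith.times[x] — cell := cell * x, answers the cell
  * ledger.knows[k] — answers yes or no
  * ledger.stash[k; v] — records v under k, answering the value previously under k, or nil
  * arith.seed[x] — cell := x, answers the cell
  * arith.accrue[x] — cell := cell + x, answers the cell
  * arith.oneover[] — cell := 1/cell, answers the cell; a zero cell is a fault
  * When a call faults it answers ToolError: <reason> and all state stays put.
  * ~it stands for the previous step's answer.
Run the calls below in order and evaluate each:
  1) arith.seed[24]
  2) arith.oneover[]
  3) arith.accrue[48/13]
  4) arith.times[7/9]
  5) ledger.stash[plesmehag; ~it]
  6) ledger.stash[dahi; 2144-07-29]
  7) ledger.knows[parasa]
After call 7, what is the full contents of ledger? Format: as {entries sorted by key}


Answer: {dahi=2144-07-29, parasa=smure, plesmehag=8155/2808}

Derivation:
[in] arith.seed x='24'
= 24
[in] arith.oneover
= 1/24
[in] arith.accrue x='48/13'
= 1165/312
[in] arith.times x='7/9'
= 8155/2808
[in] ledger.stash k='plesmehag' v='~it'
= nil
[in] ledger.stash k='dahi' v='2144-07-29'
= nil
[in] ledger.knows k='parasa'
= yes


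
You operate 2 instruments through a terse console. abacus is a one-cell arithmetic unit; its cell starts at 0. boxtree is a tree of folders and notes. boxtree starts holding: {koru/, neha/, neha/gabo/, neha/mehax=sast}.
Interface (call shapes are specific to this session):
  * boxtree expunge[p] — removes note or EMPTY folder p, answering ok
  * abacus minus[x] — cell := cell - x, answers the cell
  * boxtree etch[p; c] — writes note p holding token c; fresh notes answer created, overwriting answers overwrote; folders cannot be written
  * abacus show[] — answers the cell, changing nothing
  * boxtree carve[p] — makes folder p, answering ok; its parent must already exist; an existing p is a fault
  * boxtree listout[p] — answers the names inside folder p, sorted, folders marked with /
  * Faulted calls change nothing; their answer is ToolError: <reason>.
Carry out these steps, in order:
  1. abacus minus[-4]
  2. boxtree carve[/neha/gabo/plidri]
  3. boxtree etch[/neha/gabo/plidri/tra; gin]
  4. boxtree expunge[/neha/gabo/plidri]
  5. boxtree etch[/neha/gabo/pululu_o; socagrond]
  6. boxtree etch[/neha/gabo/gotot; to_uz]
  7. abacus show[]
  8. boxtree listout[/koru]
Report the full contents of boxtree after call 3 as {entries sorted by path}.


I run abacus minus(x=-4), and get 4.
I call boxtree carve(p=/neha/gabo/plidri), and see ok.
Invoking boxtree etch(p=/neha/gabo/plidri/tra, c=gin): created.
I invoke boxtree expunge(p=/neha/gabo/plidri), which returns ToolError: not empty.
I run boxtree etch(p=/neha/gabo/pululu_o, c=socagrond), → created.
Using boxtree etch(p=/neha/gabo/gotot, c=to_uz), → created.
I call abacus show, which returns 4.
I invoke boxtree listout(p=/koru), and observe [].

Answer: {koru/, neha/, neha/gabo/, neha/gabo/plidri/, neha/gabo/plidri/tra=gin, neha/mehax=sast}


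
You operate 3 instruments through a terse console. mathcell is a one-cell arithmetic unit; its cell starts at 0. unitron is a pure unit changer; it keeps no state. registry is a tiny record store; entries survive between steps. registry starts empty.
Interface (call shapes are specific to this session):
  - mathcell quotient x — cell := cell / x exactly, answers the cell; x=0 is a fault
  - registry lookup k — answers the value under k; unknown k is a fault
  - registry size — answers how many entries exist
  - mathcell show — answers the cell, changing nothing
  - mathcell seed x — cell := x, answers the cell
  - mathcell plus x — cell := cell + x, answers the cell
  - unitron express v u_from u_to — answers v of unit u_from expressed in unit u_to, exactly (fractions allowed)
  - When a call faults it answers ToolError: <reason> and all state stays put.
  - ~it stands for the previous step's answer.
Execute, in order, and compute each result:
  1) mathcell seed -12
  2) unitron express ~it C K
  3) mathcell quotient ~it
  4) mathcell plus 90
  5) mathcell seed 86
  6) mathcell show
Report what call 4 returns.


[in] mathcell seed x='-12'
  -12
[in] unitron express v='~it' u_from='C' u_to='K'
  5223/20
[in] mathcell quotient x='~it'
  -80/1741
[in] mathcell plus x='90'
  156610/1741
[in] mathcell seed x='86'
  86
[in] mathcell show
  86

Answer: 156610/1741


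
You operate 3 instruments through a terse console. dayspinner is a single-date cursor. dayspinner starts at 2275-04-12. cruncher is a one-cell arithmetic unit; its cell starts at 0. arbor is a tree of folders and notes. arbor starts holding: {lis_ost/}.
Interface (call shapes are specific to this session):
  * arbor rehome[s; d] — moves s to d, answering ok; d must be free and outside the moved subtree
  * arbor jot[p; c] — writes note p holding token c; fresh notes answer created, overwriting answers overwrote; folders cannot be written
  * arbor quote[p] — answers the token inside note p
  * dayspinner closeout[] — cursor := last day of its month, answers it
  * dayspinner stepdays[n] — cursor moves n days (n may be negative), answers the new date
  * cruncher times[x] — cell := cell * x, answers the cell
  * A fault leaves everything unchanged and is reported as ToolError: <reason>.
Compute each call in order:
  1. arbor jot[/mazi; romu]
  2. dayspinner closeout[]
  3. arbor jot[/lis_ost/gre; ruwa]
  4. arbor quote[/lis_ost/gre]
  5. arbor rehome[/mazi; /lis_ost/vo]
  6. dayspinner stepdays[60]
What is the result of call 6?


Answer: 2275-06-29

Derivation:
-- 1. arbor jot(p='/mazi', c='romu') : created
-- 2. dayspinner closeout() : 2275-04-30
-- 3. arbor jot(p='/lis_ost/gre', c='ruwa') : created
-- 4. arbor quote(p='/lis_ost/gre') : ruwa
-- 5. arbor rehome(s='/mazi', d='/lis_ost/vo') : ok
-- 6. dayspinner stepdays(n='60') : 2275-06-29


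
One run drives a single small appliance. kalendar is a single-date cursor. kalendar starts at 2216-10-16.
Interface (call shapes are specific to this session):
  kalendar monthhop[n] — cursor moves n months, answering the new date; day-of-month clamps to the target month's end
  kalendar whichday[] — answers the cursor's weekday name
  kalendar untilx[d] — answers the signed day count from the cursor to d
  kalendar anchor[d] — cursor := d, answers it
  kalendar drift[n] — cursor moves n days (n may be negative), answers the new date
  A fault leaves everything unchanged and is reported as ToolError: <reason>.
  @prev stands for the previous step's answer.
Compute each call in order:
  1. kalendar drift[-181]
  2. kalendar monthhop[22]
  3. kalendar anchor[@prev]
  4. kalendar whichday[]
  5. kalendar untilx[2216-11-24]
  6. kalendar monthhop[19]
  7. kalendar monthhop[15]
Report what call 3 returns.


Now I run kalendar drift with n='-181', and observe 2216-04-18.
Calling kalendar monthhop with n='22', → 2218-02-18.
I run kalendar anchor with d='@prev': 2218-02-18.
Invoking kalendar whichday(), yielding Wednesday.
Then kalendar untilx with d='2216-11-24', and see -451.
Now I run kalendar monthhop with n='19': 2219-09-18.
Invoking kalendar monthhop with n='15', — result: 2220-12-18.

Answer: 2218-02-18


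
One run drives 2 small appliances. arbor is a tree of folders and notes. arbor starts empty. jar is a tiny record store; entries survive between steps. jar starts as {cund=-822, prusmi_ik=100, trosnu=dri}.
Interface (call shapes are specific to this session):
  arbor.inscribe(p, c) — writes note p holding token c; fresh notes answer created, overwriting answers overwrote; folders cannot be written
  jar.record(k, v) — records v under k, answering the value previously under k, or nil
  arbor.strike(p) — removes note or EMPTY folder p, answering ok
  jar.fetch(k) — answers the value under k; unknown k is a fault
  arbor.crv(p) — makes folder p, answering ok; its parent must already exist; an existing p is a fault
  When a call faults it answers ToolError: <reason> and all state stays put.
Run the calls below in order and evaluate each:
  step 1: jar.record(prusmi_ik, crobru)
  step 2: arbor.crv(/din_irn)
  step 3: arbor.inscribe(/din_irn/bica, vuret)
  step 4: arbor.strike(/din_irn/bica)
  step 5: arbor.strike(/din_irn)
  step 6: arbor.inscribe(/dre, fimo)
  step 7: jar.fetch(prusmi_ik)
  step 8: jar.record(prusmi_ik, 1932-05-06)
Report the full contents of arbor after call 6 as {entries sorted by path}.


I use jar.record(k→prusmi_ik, v→crobru), and get 100.
I invoke arbor.crv(p→/din_irn), and get ok.
Using arbor.inscribe(p→/din_irn/bica, c→vuret), which returns created.
Calling arbor.strike(p→/din_irn/bica), which returns ok.
I invoke arbor.strike(p→/din_irn): ok.
Using arbor.inscribe(p→/dre, c→fimo), → created.
I call jar.fetch(k→prusmi_ik), yielding crobru.
Using jar.record(k→prusmi_ik, v→1932-05-06), and see crobru.

Answer: {dre=fimo}


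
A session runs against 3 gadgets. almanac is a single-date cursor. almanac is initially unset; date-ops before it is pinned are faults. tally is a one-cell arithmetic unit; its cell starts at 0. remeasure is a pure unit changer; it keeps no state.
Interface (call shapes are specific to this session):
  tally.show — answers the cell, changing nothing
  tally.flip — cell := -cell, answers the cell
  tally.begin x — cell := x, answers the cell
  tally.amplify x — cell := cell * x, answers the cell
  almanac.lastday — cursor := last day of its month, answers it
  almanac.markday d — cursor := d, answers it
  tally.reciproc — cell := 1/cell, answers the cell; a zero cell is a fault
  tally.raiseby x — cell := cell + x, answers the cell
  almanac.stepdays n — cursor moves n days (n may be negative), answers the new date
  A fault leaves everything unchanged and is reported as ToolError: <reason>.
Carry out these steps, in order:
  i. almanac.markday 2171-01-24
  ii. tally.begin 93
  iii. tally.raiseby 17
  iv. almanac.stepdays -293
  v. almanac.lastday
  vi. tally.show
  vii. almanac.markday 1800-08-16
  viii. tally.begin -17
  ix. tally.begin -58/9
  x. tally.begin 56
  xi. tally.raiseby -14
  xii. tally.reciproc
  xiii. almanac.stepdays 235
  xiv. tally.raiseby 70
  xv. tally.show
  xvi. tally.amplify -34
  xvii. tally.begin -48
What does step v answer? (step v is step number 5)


I call markday passing d: 2171-01-24, and observe 2171-01-24.
I run begin passing x: 93, giving 93.
Then raiseby passing x: 17, and get 110.
I call stepdays passing n: -293, and observe 2170-04-06.
Next I call lastday, and observe 2170-04-30.
I invoke show, and observe 110.
I invoke markday passing d: 1800-08-16, giving 1800-08-16.
Invoking begin passing x: -17, and see -17.
Then begin passing x: -58/9, and get -58/9.
I try begin passing x: 56, — result: 56.
I use raiseby passing x: -14, — result: 42.
I use reciproc, — result: 1/42.
I use stepdays passing n: 235, and see 1801-04-08.
I run raiseby passing x: 70, and observe 2941/42.
I invoke show: 2941/42.
Then amplify passing x: -34, and see -49997/21.
I try begin passing x: -48: -48.

Answer: 2170-04-30


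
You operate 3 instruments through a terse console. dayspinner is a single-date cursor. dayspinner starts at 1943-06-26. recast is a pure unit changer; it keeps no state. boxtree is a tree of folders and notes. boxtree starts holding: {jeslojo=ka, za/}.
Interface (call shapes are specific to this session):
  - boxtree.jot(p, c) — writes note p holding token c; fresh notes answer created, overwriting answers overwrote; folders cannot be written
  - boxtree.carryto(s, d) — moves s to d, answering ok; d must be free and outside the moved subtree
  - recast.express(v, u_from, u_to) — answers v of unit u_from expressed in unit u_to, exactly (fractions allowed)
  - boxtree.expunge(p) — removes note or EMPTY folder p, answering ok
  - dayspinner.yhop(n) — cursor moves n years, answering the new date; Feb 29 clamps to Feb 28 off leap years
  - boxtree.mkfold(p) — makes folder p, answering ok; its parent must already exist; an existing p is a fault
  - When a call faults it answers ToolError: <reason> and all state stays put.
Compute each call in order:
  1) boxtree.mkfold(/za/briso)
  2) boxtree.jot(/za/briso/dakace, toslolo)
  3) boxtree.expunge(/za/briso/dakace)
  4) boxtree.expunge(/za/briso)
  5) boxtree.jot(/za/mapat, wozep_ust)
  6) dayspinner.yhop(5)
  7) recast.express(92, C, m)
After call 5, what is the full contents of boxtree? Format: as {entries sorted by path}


→ boxtree.mkfold(p=/za/briso)
← ok
→ boxtree.jot(p=/za/briso/dakace, c=toslolo)
← created
→ boxtree.expunge(p=/za/briso/dakace)
← ok
→ boxtree.expunge(p=/za/briso)
← ok
→ boxtree.jot(p=/za/mapat, c=wozep_ust)
← created
→ dayspinner.yhop(n=5)
← 1948-06-26
→ recast.express(v=92, u_from=C, u_to=m)
← ToolError: incompatible units

Answer: {jeslojo=ka, za/, za/mapat=wozep_ust}


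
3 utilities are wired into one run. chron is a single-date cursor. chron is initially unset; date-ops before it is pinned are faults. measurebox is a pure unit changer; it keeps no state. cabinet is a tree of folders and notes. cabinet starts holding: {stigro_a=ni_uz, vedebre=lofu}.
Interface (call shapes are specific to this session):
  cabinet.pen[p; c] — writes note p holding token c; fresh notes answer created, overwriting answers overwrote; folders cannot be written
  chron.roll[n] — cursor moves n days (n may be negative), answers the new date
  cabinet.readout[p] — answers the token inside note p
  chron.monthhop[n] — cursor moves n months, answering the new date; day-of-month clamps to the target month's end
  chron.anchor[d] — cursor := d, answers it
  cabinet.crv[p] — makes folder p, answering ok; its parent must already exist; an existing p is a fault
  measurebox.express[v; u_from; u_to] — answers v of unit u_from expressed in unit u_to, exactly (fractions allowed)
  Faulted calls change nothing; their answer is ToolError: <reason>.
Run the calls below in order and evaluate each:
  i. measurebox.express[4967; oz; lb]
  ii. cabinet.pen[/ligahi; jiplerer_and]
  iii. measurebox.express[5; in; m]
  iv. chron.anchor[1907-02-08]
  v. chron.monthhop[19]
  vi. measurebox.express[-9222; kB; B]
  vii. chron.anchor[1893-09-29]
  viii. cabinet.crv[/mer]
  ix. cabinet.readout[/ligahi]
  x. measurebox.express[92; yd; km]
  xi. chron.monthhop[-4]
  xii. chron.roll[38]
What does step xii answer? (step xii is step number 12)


·→ measurebox.express(v→4967, u_from→oz, u_to→lb)
·← 4967/16
·→ cabinet.pen(p→/ligahi, c→jiplerer_and)
·← created
·→ measurebox.express(v→5, u_from→in, u_to→m)
·← 127/1000
·→ chron.anchor(d→1907-02-08)
·← 1907-02-08
·→ chron.monthhop(n→19)
·← 1908-09-08
·→ measurebox.express(v→-9222, u_from→kB, u_to→B)
·← -9222000
·→ chron.anchor(d→1893-09-29)
·← 1893-09-29
·→ cabinet.crv(p→/mer)
·← ok
·→ cabinet.readout(p→/ligahi)
·← jiplerer_and
·→ measurebox.express(v→92, u_from→yd, u_to→km)
·← 26289/312500
·→ chron.monthhop(n→-4)
·← 1893-05-29
·→ chron.roll(n→38)
·← 1893-07-06

Answer: 1893-07-06
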